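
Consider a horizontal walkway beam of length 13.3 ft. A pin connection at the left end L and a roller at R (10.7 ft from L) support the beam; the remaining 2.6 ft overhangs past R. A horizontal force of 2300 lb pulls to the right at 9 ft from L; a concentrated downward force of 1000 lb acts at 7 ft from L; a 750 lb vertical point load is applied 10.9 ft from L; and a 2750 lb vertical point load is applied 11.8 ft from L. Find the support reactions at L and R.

L_x = -2300 lb, L_y = 49.07 lb, R_y = 4451 lb

Taking moments about L: R_y·10.7 − 1000·7 − 750·10.9 − 2750·11.8 = 0 → R_y = 47625/10.7 = 4450.93 ≈ 4451 lb.
ΣF_y = 0: L_y + 4450.93 − 1000 − 750 − 2750 = 0 → L_y = 49.07 lb.
ΣF_x = 0: L_x + 2300 = 0 → L_x = -2300 lb.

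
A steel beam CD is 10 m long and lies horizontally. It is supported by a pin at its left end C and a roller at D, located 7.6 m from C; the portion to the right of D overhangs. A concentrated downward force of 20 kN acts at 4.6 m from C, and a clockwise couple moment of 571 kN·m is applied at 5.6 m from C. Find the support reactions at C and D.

Moments about C: D_y·7.6 − 20·4.6 − 571 = 0 → D_y = 663/7.6 = 87.2368 ≈ 87.24 kN.
ΣF_y = 0: C_y + 87.2368 − 20 = 0 → C_y = -67.24 kN.
ΣF_x = 0: no horizontal applied forces, so C_x = 0.

C_x = 0, C_y = -67.24 kN, D_y = 87.24 kN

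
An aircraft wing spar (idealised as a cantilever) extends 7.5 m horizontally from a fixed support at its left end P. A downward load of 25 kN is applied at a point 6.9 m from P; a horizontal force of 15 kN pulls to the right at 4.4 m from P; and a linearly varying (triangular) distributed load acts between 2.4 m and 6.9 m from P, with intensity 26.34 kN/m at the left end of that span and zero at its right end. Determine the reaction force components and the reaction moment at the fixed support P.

P_x = -15.00 kN, P_y = 84.27 kN, M_P = 403.6 kN·m

Resultant of the triangular load: ½ × 26.34 × 4.5 = 59.265 kN, acting at 3.9 m from P (one-third of the span from the peak).
ΣF_x = 0: P_x + 15 = 0 → P_x = -15.00 kN.
ΣF_y = 0: P_y − 25 − ½·26.34·4.5 = 0 → P_y = 84.27 kN.
ΣM about P: M_P − 25·6.9 − (½·26.34·4.5)·3.9 = 0 → M_P = 403.6 kN·m.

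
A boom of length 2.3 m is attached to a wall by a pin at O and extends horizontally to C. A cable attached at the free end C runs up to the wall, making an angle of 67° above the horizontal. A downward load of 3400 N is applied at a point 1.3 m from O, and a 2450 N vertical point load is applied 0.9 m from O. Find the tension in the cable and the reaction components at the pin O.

ΣM about O: T·sin67°·2.3 − 3400·1.3 − 2450·0.9 = 0 → T = 6625/(2.3·0.920505) = 3129.19 ≈ 3129 N.
ΣF_x = 0: O_x − T·cos67° = 0 → O_x = 3129.19 × 0.390731 = 1223 N.
ΣF_y = 0: O_y + T·sin67° − 3400 − 2450 = 0 → O_y = 5850 − 3129.19 × 0.920505 = 2970 N.

T = 3129 N, O_x = 1223 N, O_y = 2970 N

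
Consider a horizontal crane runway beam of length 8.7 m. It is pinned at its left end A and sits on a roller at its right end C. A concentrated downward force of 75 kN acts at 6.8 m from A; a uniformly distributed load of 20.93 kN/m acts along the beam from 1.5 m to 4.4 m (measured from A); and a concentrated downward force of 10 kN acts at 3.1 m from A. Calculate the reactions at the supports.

A_x = 0, A_y = 62.93 kN, C_y = 82.77 kN

Resultant of the distributed load: 20.93 × 2.9 = 60.697 kN at 2.95 m from A.
ΣM about A: C_y·8.7 − 75·6.8 − (20.93·2.9)·2.95 − 10·3.1 = 0 → C_y = 720.05615/8.7 = 82.7651 ≈ 82.77 kN.
ΣF_y = 0: A_y + 82.7651 − 75 − 20.93·2.9 − 10 = 0 → A_y = 62.93 kN.
ΣF_x = 0: no horizontal applied forces, so A_x = 0.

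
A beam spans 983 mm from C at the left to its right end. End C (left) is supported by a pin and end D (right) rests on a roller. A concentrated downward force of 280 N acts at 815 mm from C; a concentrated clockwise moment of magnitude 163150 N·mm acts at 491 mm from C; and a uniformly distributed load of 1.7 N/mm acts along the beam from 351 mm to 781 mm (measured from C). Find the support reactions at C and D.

Resultant of the distributed load: 1.7 × 430 = 731 N at 566 mm from C.
Taking moments about C: D_y·983 − 280·815 − 163150 − (1.7·430)·566 = 0 → D_y = 805096/983 = 819.019 ≈ 819.0 N.
ΣF_y = 0: C_y + 819.019 − 280 − 1.7·430 = 0 → C_y = 192.0 N.
ΣF_x = 0: no horizontal applied forces, so C_x = 0.

C_x = 0, C_y = 192.0 N, D_y = 819.0 N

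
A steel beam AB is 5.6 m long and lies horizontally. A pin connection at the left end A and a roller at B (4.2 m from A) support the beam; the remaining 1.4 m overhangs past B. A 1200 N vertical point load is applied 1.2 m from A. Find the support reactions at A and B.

Moments about A: B_y·4.2 − 1200·1.2 = 0 → B_y = 1440/4.2 = 342.857 ≈ 342.9 N.
ΣF_y = 0: A_y + 342.857 − 1200 = 0 → A_y = 857.1 N.
ΣF_x = 0: no horizontal applied forces, so A_x = 0.

A_x = 0, A_y = 857.1 N, B_y = 342.9 N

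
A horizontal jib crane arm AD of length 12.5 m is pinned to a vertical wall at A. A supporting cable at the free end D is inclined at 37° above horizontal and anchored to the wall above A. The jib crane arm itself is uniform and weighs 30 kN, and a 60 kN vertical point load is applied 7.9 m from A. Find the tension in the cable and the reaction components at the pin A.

T = 87.93 kN, A_x = 70.23 kN, A_y = 37.08 kN

ΣM about A: T·sin37°·12.5 − 30·6.25 − 60·7.9 = 0 → T = 661.5/(12.5·0.601815) = 87.934 ≈ 87.93 kN.
ΣF_x = 0: A_x − T·cos37° = 0 → A_x = 87.934 × 0.798636 = 70.23 kN.
ΣF_y = 0: A_y + T·sin37° − 30 − 60 = 0 → A_y = 90 − 87.934 × 0.601815 = 37.08 kN.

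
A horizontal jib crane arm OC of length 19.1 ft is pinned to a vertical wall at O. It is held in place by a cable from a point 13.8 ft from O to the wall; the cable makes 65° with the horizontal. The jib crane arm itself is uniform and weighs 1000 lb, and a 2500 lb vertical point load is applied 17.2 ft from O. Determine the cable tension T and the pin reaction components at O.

T = 4202 lb, O_x = 1776 lb, O_y = -308.0 lb

ΣM about O: T·sin65°·13.8 − 1000·9.55 − 2500·17.2 = 0 → T = 52550/(13.8·0.906308) = 4201.63 ≈ 4202 lb.
ΣF_x = 0: O_x − T·cos65° = 0 → O_x = 4201.63 × 0.422618 = 1776 lb.
ΣF_y = 0: O_y + T·sin65° − 1000 − 2500 = 0 → O_y = 3500 − 4201.63 × 0.906308 = -308.0 lb.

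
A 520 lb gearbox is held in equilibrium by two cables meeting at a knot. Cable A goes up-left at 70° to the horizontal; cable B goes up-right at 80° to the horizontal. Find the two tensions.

ΣF_x = 0: −T_A·cos70° + T_B·cos80° = 0 → T_B = 1.96962·T_A.
ΣF_y = 0: T_A·sin70° + T_B·sin80° = 520.
Substitute: T_A·(0.939693 + 1.96962·0.984808) = 520 → T_A = 180.594 ≈ 180.6 lb.
Then T_B = 1.96962 × 180.594 = 355.7 lb.

T_A = 180.6 lb, T_B = 355.7 lb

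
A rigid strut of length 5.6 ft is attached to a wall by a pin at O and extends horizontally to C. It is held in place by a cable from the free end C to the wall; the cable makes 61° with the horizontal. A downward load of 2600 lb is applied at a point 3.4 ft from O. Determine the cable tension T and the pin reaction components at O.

T = 1805 lb, O_x = 875.0 lb, O_y = 1021 lb

ΣM about O: T·sin61°·5.6 − 2600·3.4 = 0 → T = 8840/(5.6·0.87462) = 1804.87 ≈ 1805 lb.
ΣF_x = 0: O_x − T·cos61° = 0 → O_x = 1804.87 × 0.48481 = 875.0 lb.
ΣF_y = 0: O_y + T·sin61° − 2600 = 0 → O_y = 2600 − 1804.87 × 0.87462 = 1021 lb.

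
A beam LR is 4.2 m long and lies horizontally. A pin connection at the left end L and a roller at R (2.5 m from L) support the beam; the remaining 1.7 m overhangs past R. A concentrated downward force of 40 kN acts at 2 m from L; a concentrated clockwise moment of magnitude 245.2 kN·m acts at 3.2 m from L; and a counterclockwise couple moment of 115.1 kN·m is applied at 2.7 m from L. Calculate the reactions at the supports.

Moments about L: R_y·2.5 − 40·2 − 245.2 + 115.1 = 0 → R_y = 210.1/2.5 = 84.04 kN.
ΣF_y = 0: L_y + 84.04 − 40 = 0 → L_y = -44.04 kN.
ΣF_x = 0: no horizontal applied forces, so L_x = 0.

L_x = 0, L_y = -44.04 kN, R_y = 84.04 kN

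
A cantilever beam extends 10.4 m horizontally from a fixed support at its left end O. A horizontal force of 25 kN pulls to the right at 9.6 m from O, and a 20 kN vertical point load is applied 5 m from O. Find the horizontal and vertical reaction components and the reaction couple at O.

ΣF_x = 0: O_x + 25 = 0 → O_x = -25.00 kN.
ΣF_y = 0: O_y − 20 = 0 → O_y = 20.00 kN.
ΣM about O: M_O − 20·5 = 0 → M_O = 100.0 kN·m.

O_x = -25.00 kN, O_y = 20.00 kN, M_O = 100.0 kN·m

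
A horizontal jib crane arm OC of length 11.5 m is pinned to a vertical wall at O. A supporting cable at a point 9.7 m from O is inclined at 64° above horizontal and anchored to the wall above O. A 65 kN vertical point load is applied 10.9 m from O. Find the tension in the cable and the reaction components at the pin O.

ΣM about O: T·sin64°·9.7 − 65·10.9 = 0 → T = 708.5/(9.7·0.898794) = 81.2658 ≈ 81.27 kN.
ΣF_x = 0: O_x − T·cos64° = 0 → O_x = 81.2658 × 0.438371 = 35.62 kN.
ΣF_y = 0: O_y + T·sin64° − 65 = 0 → O_y = 65 − 81.2658 × 0.898794 = -8.041 kN.

T = 81.27 kN, O_x = 35.62 kN, O_y = -8.041 kN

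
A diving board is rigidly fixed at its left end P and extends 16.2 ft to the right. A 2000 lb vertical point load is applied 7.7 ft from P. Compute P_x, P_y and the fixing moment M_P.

ΣF_x = 0: P_x = 0.
ΣF_y = 0: P_y − 2000 = 0 → P_y = 2000 lb.
ΣM about P: M_P − 2000·7.7 = 0 → M_P = 15400 lb·ft.

P_x = 0, P_y = 2000 lb, M_P = 15400 lb·ft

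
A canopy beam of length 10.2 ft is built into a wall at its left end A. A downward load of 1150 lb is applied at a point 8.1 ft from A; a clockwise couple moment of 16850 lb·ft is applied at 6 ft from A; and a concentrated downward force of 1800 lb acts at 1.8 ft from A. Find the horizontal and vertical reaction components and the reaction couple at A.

ΣF_x = 0: A_x = 0.
ΣF_y = 0: A_y − 1150 − 1800 = 0 → A_y = 2950 lb.
ΣM about A: M_A − 1150·8.1 − 16850 − 1800·1.8 = 0 → M_A = 29400 lb·ft.

A_x = 0, A_y = 2950 lb, M_A = 29400 lb·ft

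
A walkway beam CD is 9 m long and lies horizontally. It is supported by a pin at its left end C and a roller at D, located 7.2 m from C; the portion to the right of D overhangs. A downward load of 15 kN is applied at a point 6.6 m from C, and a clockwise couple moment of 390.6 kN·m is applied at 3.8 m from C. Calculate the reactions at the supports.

Taking moments about C: D_y·7.2 − 15·6.6 − 390.6 = 0 → D_y = 489.6/7.2 = 68.00 kN.
ΣF_y = 0: C_y + 68 − 15 = 0 → C_y = -53.00 kN.
ΣF_x = 0: no horizontal applied forces, so C_x = 0.

C_x = 0, C_y = -53.00 kN, D_y = 68.00 kN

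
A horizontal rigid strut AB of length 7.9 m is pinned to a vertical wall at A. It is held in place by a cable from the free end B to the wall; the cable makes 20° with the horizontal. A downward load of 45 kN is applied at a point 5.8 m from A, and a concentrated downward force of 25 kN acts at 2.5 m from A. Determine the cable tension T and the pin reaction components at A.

ΣM about A: T·sin20°·7.9 − 45·5.8 − 25·2.5 = 0 → T = 323.5/(7.9·0.34202) = 119.728 ≈ 119.7 kN.
ΣF_x = 0: A_x − T·cos20° = 0 → A_x = 119.728 × 0.939693 = 112.5 kN.
ΣF_y = 0: A_y + T·sin20° − 45 − 25 = 0 → A_y = 70 − 119.728 × 0.34202 = 29.05 kN.

T = 119.7 kN, A_x = 112.5 kN, A_y = 29.05 kN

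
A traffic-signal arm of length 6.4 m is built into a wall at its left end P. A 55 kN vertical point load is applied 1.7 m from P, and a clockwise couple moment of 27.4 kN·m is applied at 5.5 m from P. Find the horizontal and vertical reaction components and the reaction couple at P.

P_x = 0, P_y = 55.00 kN, M_P = 120.9 kN·m

ΣF_x = 0: P_x = 0.
ΣF_y = 0: P_y − 55 = 0 → P_y = 55.00 kN.
ΣM about P: M_P − 55·1.7 − 27.4 = 0 → M_P = 120.9 kN·m.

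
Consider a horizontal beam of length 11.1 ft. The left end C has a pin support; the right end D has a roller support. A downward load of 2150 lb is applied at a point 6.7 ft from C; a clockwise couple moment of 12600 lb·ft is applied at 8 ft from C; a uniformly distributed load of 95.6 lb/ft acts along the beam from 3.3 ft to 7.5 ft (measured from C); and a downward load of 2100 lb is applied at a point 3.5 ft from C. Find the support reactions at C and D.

Resultant of the distributed load: 95.6 × 4.2 = 401.52 lb at 5.4 ft from C.
Moments about C: D_y·11.1 − 2150·6.7 − 12600 − (95.6·4.2)·5.4 − 2100·3.5 = 0 → D_y = 36523.208/11.1 = 3290.38 ≈ 3290 lb.
ΣF_y = 0: C_y + 3290.38 − 2150 − 95.6·4.2 − 2100 = 0 → C_y = 1361 lb.
ΣF_x = 0: no horizontal applied forces, so C_x = 0.

C_x = 0, C_y = 1361 lb, D_y = 3290 lb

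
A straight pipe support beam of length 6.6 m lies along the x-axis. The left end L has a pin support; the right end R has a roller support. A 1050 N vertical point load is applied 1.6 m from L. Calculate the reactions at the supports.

L_x = 0, L_y = 795.5 N, R_y = 254.5 N

Taking moments about L: R_y·6.6 − 1050·1.6 = 0 → R_y = 1680/6.6 = 254.545 ≈ 254.5 N.
ΣF_y = 0: L_y + 254.545 − 1050 = 0 → L_y = 795.5 N.
ΣF_x = 0: no horizontal applied forces, so L_x = 0.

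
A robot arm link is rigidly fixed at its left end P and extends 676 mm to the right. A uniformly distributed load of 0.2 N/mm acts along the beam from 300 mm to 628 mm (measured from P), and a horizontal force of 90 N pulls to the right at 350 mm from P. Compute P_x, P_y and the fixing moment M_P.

P_x = -90.00 N, P_y = 65.60 N, M_P = 30440 N·mm

Resultant of the distributed load: 0.2 × 328 = 65.6 N at 464 mm from P.
ΣF_x = 0: P_x + 90 = 0 → P_x = -90.00 N.
ΣF_y = 0: P_y − 0.2·328 = 0 → P_y = 65.60 N.
ΣM about P: M_P − (0.2·328)·464 = 0 → M_P = 30440 N·mm.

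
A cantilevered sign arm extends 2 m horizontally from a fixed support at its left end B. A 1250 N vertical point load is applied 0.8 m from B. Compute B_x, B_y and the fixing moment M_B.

B_x = 0, B_y = 1250 N, M_B = 1000 N·m

ΣF_x = 0: B_x = 0.
ΣF_y = 0: B_y − 1250 = 0 → B_y = 1250 N.
ΣM about B: M_B − 1250·0.8 = 0 → M_B = 1000 N·m.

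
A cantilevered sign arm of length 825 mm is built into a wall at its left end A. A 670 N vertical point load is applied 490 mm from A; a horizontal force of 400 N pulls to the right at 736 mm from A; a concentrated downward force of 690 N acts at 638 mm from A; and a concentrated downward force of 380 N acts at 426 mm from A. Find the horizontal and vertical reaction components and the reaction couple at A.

ΣF_x = 0: A_x + 400 = 0 → A_x = -400.0 N.
ΣF_y = 0: A_y − 670 − 690 − 380 = 0 → A_y = 1740 N.
ΣM about A: M_A − 670·490 − 690·638 − 380·426 = 0 → M_A = 930400 N·mm.

A_x = -400.0 N, A_y = 1740 N, M_A = 930400 N·mm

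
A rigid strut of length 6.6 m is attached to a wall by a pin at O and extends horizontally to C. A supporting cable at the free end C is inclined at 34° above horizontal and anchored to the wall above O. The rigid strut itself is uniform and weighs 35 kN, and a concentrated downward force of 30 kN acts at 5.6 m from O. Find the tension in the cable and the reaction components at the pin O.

ΣM about O: T·sin34°·6.6 − 35·3.3 − 30·5.6 = 0 → T = 283.5/(6.6·0.559193) = 76.8152 ≈ 76.82 kN.
ΣF_x = 0: O_x − T·cos34° = 0 → O_x = 76.8152 × 0.829038 = 63.68 kN.
ΣF_y = 0: O_y + T·sin34° − 35 − 30 = 0 → O_y = 65 − 76.8152 × 0.559193 = 22.05 kN.

T = 76.82 kN, O_x = 63.68 kN, O_y = 22.05 kN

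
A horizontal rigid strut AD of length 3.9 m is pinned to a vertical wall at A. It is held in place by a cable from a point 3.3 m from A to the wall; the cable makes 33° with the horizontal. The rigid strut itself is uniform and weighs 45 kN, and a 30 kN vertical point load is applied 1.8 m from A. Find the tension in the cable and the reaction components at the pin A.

ΣM about A: T·sin33°·3.3 − 45·1.95 − 30·1.8 = 0 → T = 141.75/(3.3·0.544639) = 78.8679 ≈ 78.87 kN.
ΣF_x = 0: A_x − T·cos33° = 0 → A_x = 78.8679 × 0.838671 = 66.14 kN.
ΣF_y = 0: A_y + T·sin33° − 45 − 30 = 0 → A_y = 75 − 78.8679 × 0.544639 = 32.05 kN.

T = 78.87 kN, A_x = 66.14 kN, A_y = 32.05 kN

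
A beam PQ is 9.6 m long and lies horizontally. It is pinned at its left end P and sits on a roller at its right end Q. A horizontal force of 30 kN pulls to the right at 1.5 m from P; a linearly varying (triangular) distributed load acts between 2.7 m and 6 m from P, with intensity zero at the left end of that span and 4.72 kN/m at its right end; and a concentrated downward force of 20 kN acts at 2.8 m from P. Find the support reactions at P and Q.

Resultant of the triangular load: ½ × 4.72 × 3.3 = 7.788 kN, acting at 4.9 m from P (one-third of the span from the peak).
Taking moments about P: Q_y·9.6 − (½·4.72·3.3)·4.9 − 20·2.8 = 0 → Q_y = 94.1612/9.6 = 9.80846 ≈ 9.808 kN.
ΣF_y = 0: P_y + 9.80846 − ½·4.72·3.3 − 20 = 0 → P_y = 17.98 kN.
ΣF_x = 0: P_x + 30 = 0 → P_x = -30.00 kN.

P_x = -30.00 kN, P_y = 17.98 kN, Q_y = 9.808 kN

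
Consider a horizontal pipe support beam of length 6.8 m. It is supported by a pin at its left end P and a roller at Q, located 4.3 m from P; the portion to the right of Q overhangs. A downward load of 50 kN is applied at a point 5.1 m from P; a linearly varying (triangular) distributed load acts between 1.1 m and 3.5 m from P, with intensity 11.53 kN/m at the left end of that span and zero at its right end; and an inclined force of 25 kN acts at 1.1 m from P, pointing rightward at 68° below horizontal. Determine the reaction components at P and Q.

Resultant of the triangular load: ½ × 11.53 × 2.4 = 13.836 kN, acting at 1.9 m from P (one-third of the span from the peak).
ΣM about P: Q_y·4.3 − 50·5.1 − (½·11.53·2.4)·1.9 − 25·sin68°·1.1 = 0 → Q_y = 306.786/4.3 = 71.3456 ≈ 71.35 kN.
ΣF_y = 0: P_y + 71.3456 − 50 − ½·11.53·2.4 − 25·sin68° = 0 → P_y = 15.67 kN.
ΣF_x = 0: P_x + 25·cos68° = 0 → P_x = -9.365 kN.

P_x = -9.365 kN, P_y = 15.67 kN, Q_y = 71.35 kN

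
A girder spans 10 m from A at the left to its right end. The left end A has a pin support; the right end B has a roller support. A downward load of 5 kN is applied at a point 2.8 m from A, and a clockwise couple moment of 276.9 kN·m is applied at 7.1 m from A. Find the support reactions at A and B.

Taking moments about A: B_y·10 − 5·2.8 − 276.9 = 0 → B_y = 290.9/10 = 29.09 kN.
ΣF_y = 0: A_y + 29.09 − 5 = 0 → A_y = -24.09 kN.
ΣF_x = 0: no horizontal applied forces, so A_x = 0.

A_x = 0, A_y = -24.09 kN, B_y = 29.09 kN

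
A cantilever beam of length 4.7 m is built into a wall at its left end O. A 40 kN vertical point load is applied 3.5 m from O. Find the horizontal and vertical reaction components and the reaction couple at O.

ΣF_x = 0: O_x = 0.
ΣF_y = 0: O_y − 40 = 0 → O_y = 40.00 kN.
ΣM about O: M_O − 40·3.5 = 0 → M_O = 140.0 kN·m.

O_x = 0, O_y = 40.00 kN, M_O = 140.0 kN·m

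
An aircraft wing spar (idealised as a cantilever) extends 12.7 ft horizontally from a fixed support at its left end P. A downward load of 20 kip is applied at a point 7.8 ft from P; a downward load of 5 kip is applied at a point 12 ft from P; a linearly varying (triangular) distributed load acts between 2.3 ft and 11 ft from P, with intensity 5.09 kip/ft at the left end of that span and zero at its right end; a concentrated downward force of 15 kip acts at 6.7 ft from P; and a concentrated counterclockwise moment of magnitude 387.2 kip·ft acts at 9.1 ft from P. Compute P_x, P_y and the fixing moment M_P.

P_x = 0, P_y = 62.14 kip, M_P = 44.44 kip·ft

Resultant of the triangular load: ½ × 5.09 × 8.7 = 22.1415 kip, acting at 5.2 ft from P (one-third of the span from the peak).
ΣF_x = 0: P_x = 0.
ΣF_y = 0: P_y − 20 − 5 − ½·5.09·8.7 − 15 = 0 → P_y = 62.14 kip.
ΣM about P: M_P − 20·7.8 − 5·12 − (½·5.09·8.7)·5.2 − 15·6.7 + 387.2 = 0 → M_P = 44.44 kip·ft.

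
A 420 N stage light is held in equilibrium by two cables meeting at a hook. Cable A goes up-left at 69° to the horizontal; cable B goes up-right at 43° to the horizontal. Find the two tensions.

ΣF_x = 0: −T_A·cos69° + T_B·cos43° = 0 → T_B = 0.490006·T_A.
ΣF_y = 0: T_A·sin69° + T_B·sin43° = 420.
Substitute: T_A·(0.93358 + 0.490006·0.681998) = 420 → T_A = 331.292 ≈ 331.3 N.
Then T_B = 0.490006 × 331.292 = 162.3 N.

T_A = 331.3 N, T_B = 162.3 N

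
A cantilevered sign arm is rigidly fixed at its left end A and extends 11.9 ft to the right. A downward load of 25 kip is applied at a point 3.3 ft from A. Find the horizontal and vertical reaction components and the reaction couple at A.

ΣF_x = 0: A_x = 0.
ΣF_y = 0: A_y − 25 = 0 → A_y = 25.00 kip.
ΣM about A: M_A − 25·3.3 = 0 → M_A = 82.50 kip·ft.

A_x = 0, A_y = 25.00 kip, M_A = 82.50 kip·ft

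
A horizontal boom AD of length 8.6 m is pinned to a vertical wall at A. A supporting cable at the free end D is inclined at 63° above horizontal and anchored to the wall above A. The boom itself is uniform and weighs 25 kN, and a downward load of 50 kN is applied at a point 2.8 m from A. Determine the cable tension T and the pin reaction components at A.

T = 32.30 kN, A_x = 14.66 kN, A_y = 46.22 kN

ΣM about A: T·sin63°·8.6 − 25·4.3 − 50·2.8 = 0 → T = 247.5/(8.6·0.891007) = 32.2995 ≈ 32.30 kN.
ΣF_x = 0: A_x − T·cos63° = 0 → A_x = 32.2995 × 0.45399 = 14.66 kN.
ΣF_y = 0: A_y + T·sin63° − 25 − 50 = 0 → A_y = 75 − 32.2995 × 0.891007 = 46.22 kN.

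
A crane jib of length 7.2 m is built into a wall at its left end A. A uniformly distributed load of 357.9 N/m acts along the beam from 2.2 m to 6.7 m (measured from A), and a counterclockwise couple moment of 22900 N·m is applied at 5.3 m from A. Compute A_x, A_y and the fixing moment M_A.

Resultant of the distributed load: 357.9 × 4.5 = 1610.55 N at 4.45 m from A.
ΣF_x = 0: A_x = 0.
ΣF_y = 0: A_y − 357.9·4.5 = 0 → A_y = 1611 N.
ΣM about A: M_A − (357.9·4.5)·4.45 + 22900 = 0 → M_A = -15730 N·m.

A_x = 0, A_y = 1611 N, M_A = -15730 N·m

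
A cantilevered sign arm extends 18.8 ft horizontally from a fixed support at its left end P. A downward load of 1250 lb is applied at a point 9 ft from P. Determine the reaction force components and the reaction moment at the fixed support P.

P_x = 0, P_y = 1250 lb, M_P = 11250 lb·ft

ΣF_x = 0: P_x = 0.
ΣF_y = 0: P_y − 1250 = 0 → P_y = 1250 lb.
ΣM about P: M_P − 1250·9 = 0 → M_P = 11250 lb·ft.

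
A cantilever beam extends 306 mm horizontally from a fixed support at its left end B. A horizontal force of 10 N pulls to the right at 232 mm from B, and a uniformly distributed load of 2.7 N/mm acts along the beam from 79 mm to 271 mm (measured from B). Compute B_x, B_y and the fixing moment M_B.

Resultant of the distributed load: 2.7 × 192 = 518.4 N at 175 mm from B.
ΣF_x = 0: B_x + 10 = 0 → B_x = -10.00 N.
ΣF_y = 0: B_y − 2.7·192 = 0 → B_y = 518.4 N.
ΣM about B: M_B − (2.7·192)·175 = 0 → M_B = 90720 N·mm.

B_x = -10.00 N, B_y = 518.4 N, M_B = 90720 N·mm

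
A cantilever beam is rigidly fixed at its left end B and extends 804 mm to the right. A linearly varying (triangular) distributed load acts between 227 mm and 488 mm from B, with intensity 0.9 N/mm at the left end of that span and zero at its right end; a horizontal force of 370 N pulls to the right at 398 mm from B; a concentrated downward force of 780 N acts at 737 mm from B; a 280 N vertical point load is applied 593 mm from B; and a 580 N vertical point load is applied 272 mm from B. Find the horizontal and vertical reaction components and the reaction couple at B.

B_x = -370.0 N, B_y = 1757 N, M_B = 935500 N·mm

Resultant of the triangular load: ½ × 0.9 × 261 = 117.45 N, acting at 314 mm from B (one-third of the span from the peak).
ΣF_x = 0: B_x + 370 = 0 → B_x = -370.0 N.
ΣF_y = 0: B_y − ½·0.9·261 − 780 − 280 − 580 = 0 → B_y = 1757 N.
ΣM about B: M_B − (½·0.9·261)·314 − 780·737 − 280·593 − 580·272 = 0 → M_B = 935500 N·mm.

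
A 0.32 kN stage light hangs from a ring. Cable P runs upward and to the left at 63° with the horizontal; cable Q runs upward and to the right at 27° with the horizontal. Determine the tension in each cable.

ΣF_x = 0: −T_P·cos63° + T_Q·cos27° = 0 → T_Q = 0.509525·T_P.
ΣF_y = 0: T_P·sin63° + T_Q·sin27° = 0.32.
Substitute: T_P·(0.891007 + 0.509525·0.45399) = 0.32 → T_P = 0.285122 ≈ 0.2851 kN.
Then T_Q = 0.509525 × 0.285122 = 0.1453 kN.

T_P = 0.2851 kN, T_Q = 0.1453 kN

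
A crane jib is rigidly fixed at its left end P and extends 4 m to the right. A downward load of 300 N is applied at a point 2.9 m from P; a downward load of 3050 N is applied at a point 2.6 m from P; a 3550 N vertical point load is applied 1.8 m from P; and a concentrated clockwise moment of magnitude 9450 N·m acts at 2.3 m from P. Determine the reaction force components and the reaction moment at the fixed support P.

P_x = 0, P_y = 6900 N, M_P = 24640 N·m

ΣF_x = 0: P_x = 0.
ΣF_y = 0: P_y − 300 − 3050 − 3550 = 0 → P_y = 6900 N.
ΣM about P: M_P − 300·2.9 − 3050·2.6 − 3550·1.8 − 9450 = 0 → M_P = 24640 N·m.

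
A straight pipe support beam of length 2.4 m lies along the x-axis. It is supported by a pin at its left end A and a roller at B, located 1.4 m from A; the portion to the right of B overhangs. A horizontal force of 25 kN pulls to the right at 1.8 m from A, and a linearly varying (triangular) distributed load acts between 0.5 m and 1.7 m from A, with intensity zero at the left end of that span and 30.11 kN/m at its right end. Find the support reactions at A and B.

Resultant of the triangular load: ½ × 30.11 × 1.2 = 18.066 kN, acting at 1.3 m from A (one-third of the span from the peak).
Taking moments about A: B_y·1.4 − (½·30.11·1.2)·1.3 = 0 → B_y = 23.4858/1.4 = 16.7756 ≈ 16.78 kN.
ΣF_y = 0: A_y + 16.7756 − ½·30.11·1.2 = 0 → A_y = 1.290 kN.
ΣF_x = 0: A_x + 25 = 0 → A_x = -25.00 kN.

A_x = -25.00 kN, A_y = 1.290 kN, B_y = 16.78 kN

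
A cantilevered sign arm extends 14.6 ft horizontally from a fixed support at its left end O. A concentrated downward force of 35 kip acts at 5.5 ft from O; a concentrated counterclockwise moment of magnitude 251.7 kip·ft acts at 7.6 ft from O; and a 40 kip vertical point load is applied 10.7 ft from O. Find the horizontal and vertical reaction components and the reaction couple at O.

O_x = 0, O_y = 75.00 kip, M_O = 368.8 kip·ft

ΣF_x = 0: O_x = 0.
ΣF_y = 0: O_y − 35 − 40 = 0 → O_y = 75.00 kip.
ΣM about O: M_O − 35·5.5 + 251.7 − 40·10.7 = 0 → M_O = 368.8 kip·ft.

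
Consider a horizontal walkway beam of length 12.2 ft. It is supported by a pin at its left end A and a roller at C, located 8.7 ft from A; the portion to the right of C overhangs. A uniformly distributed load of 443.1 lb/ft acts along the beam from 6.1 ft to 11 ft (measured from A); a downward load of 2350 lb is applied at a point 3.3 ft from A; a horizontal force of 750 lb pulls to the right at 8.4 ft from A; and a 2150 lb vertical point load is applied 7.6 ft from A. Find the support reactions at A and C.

Resultant of the distributed load: 443.1 × 4.9 = 2171.19 lb at 8.55 ft from A.
Taking moments about A: C_y·8.7 − (443.1·4.9)·8.55 − 2350·3.3 − 2150·7.6 = 0 → C_y = 42658.6745/8.7 = 4903.3 ≈ 4903 lb.
ΣF_y = 0: A_y + 4903.3 − 443.1·4.9 − 2350 − 2150 = 0 → A_y = 1768 lb.
ΣF_x = 0: A_x + 750 = 0 → A_x = -750.0 lb.

A_x = -750.0 lb, A_y = 1768 lb, C_y = 4903 lb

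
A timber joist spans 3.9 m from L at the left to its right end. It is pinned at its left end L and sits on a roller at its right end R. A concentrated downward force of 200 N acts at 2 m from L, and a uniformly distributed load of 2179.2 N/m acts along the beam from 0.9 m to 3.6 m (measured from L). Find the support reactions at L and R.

L_x = 0, L_y = 2587 N, R_y = 3497 N

Resultant of the distributed load: 2179.2 × 2.7 = 5883.84 N at 2.25 m from L.
Moments about L: R_y·3.9 − 200·2 − (2179.2·2.7)·2.25 = 0 → R_y = 13638.64/3.9 = 3497.09 ≈ 3497 N.
ΣF_y = 0: L_y + 3497.09 − 200 − 2179.2·2.7 = 0 → L_y = 2587 N.
ΣF_x = 0: no horizontal applied forces, so L_x = 0.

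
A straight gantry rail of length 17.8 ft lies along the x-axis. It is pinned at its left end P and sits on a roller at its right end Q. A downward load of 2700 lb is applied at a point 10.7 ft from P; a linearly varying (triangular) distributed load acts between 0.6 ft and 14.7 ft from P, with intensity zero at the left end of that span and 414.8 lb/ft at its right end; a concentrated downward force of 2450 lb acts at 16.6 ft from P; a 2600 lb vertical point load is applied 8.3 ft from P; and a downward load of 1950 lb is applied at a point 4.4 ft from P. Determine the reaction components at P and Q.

Resultant of the triangular load: ½ × 414.8 × 14.1 = 2924.34 lb, acting at 10 ft from P (one-third of the span from the peak).
Taking moments about P: Q_y·17.8 − 2700·10.7 − (½·414.8·14.1)·10 − 2450·16.6 − 2600·8.3 − 1950·4.4 = 0 → Q_y = 128963.4/17.8 = 7245.13 ≈ 7245 lb.
ΣF_y = 0: P_y + 7245.13 − 2700 − ½·414.8·14.1 − 2450 − 2600 − 1950 = 0 → P_y = 5379 lb.
ΣF_x = 0: no horizontal applied forces, so P_x = 0.

P_x = 0, P_y = 5379 lb, Q_y = 7245 lb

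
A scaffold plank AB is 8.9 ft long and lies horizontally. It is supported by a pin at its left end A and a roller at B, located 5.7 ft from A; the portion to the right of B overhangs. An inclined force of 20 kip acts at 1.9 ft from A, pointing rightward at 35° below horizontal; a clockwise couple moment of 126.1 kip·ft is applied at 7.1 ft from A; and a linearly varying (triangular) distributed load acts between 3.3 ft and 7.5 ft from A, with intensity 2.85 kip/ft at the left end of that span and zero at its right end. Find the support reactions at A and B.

Resultant of the triangular load: ½ × 2.85 × 4.2 = 5.985 kip, acting at 4.7 ft from A (one-third of the span from the peak).
Taking moments about A: B_y·5.7 − 20·sin35°·1.9 − 126.1 − (½·2.85·4.2)·4.7 = 0 → B_y = 176.025/5.7 = 30.8816 ≈ 30.88 kip.
ΣF_y = 0: A_y + 30.8816 − 20·sin35° − ½·2.85·4.2 = 0 → A_y = -13.43 kip.
ΣF_x = 0: A_x + 20·cos35° = 0 → A_x = -16.38 kip.

A_x = -16.38 kip, A_y = -13.43 kip, B_y = 30.88 kip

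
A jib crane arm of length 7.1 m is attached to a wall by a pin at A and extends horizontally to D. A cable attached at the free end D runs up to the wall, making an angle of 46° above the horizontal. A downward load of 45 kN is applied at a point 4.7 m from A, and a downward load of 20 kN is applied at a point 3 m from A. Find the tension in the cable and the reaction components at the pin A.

ΣM about A: T·sin46°·7.1 − 45·4.7 − 20·3 = 0 → T = 271.5/(7.1·0.71934) = 53.1591 ≈ 53.16 kN.
ΣF_x = 0: A_x − T·cos46° = 0 → A_x = 53.1591 × 0.694658 = 36.93 kN.
ΣF_y = 0: A_y + T·sin46° − 45 − 20 = 0 → A_y = 65 − 53.1591 × 0.71934 = 26.76 kN.

T = 53.16 kN, A_x = 36.93 kN, A_y = 26.76 kN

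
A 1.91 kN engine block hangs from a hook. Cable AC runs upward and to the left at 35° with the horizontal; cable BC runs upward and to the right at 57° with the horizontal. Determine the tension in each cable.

T_AC = 1.041 kN, T_BC = 1.566 kN

ΣF_x = 0: −T_AC·cos35° + T_BC·cos57° = 0 → T_BC = 1.50403·T_AC.
ΣF_y = 0: T_AC·sin35° + T_BC·sin57° = 1.91.
Substitute: T_AC·(0.573576 + 1.50403·0.838671) = 1.91 → T_AC = 1.04089 ≈ 1.041 kN.
Then T_BC = 1.50403 × 1.04089 = 1.566 kN.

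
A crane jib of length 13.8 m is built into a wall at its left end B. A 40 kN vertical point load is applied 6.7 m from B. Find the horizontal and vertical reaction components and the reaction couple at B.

B_x = 0, B_y = 40.00 kN, M_B = 268.0 kN·m

ΣF_x = 0: B_x = 0.
ΣF_y = 0: B_y − 40 = 0 → B_y = 40.00 kN.
ΣM about B: M_B − 40·6.7 = 0 → M_B = 268.0 kN·m.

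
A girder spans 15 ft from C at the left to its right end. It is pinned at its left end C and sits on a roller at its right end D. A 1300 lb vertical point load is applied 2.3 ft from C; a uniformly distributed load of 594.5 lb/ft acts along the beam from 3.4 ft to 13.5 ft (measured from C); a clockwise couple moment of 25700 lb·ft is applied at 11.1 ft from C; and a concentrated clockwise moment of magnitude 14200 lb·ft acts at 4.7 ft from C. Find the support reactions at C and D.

Resultant of the distributed load: 594.5 × 10.1 = 6004.45 lb at 8.45 ft from C.
ΣM about C: D_y·15 − 1300·2.3 − (594.5·10.1)·8.45 − 25700 − 14200 = 0 → D_y = 93627.6025/15 = 6241.84 ≈ 6242 lb.
ΣF_y = 0: C_y + 6241.84 − 1300 − 594.5·10.1 = 0 → C_y = 1063 lb.
ΣF_x = 0: no horizontal applied forces, so C_x = 0.

C_x = 0, C_y = 1063 lb, D_y = 6242 lb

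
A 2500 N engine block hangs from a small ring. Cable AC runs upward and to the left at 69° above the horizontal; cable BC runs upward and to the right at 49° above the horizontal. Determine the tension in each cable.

T_AC = 1858 N, T_BC = 1015 N

ΣF_x = 0: −T_AC·cos69° + T_BC·cos49° = 0 → T_BC = 0.546243·T_AC.
ΣF_y = 0: T_AC·sin69° + T_BC·sin49° = 2500.
Substitute: T_AC·(0.93358 + 0.546243·0.75471) = 2500 → T_AC = 1857.58 ≈ 1858 N.
Then T_BC = 0.546243 × 1857.58 = 1015 N.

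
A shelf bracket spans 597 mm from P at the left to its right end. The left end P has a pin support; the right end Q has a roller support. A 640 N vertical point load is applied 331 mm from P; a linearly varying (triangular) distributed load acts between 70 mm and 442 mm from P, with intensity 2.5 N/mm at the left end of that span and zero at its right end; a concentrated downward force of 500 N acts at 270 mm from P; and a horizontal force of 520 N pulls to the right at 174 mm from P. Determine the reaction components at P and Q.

Resultant of the triangular load: ½ × 2.5 × 372 = 465 N, acting at 194 mm from P (one-third of the span from the peak).
ΣM about P: Q_y·597 − 640·331 − (½·2.5·372)·194 − 500·270 = 0 → Q_y = 437050/597 = 732.077 ≈ 732.1 N.
ΣF_y = 0: P_y + 732.077 − 640 − ½·2.5·372 − 500 = 0 → P_y = 872.9 N.
ΣF_x = 0: P_x + 520 = 0 → P_x = -520.0 N.

P_x = -520.0 N, P_y = 872.9 N, Q_y = 732.1 N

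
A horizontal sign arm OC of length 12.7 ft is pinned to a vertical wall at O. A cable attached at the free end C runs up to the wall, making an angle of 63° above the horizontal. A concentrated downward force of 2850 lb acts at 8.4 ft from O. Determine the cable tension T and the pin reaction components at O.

T = 2116 lb, O_x = 960.5 lb, O_y = 965.0 lb

ΣM about O: T·sin63°·12.7 − 2850·8.4 = 0 → T = 23940/(12.7·0.891007) = 2115.63 ≈ 2116 lb.
ΣF_x = 0: O_x − T·cos63° = 0 → O_x = 2115.63 × 0.45399 = 960.5 lb.
ΣF_y = 0: O_y + T·sin63° − 2850 = 0 → O_y = 2850 − 2115.63 × 0.891007 = 965.0 lb.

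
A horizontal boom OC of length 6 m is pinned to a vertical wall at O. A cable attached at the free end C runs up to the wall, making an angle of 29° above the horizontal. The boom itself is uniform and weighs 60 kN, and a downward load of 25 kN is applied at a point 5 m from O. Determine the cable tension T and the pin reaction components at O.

ΣM about O: T·sin29°·6 − 60·3 − 25·5 = 0 → T = 305/(6·0.48481) = 104.852 ≈ 104.9 kN.
ΣF_x = 0: O_x − T·cos29° = 0 → O_x = 104.852 × 0.87462 = 91.71 kN.
ΣF_y = 0: O_y + T·sin29° − 60 − 25 = 0 → O_y = 85 − 104.852 × 0.48481 = 34.17 kN.

T = 104.9 kN, O_x = 91.71 kN, O_y = 34.17 kN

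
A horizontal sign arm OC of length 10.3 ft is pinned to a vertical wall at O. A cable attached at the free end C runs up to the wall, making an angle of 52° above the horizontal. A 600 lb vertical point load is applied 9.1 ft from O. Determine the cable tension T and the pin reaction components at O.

T = 672.7 lb, O_x = 414.2 lb, O_y = 69.90 lb

ΣM about O: T·sin52°·10.3 − 600·9.1 = 0 → T = 5460/(10.3·0.788011) = 672.703 ≈ 672.7 lb.
ΣF_x = 0: O_x − T·cos52° = 0 → O_x = 672.703 × 0.615661 = 414.2 lb.
ΣF_y = 0: O_y + T·sin52° − 600 = 0 → O_y = 600 − 672.703 × 0.788011 = 69.90 lb.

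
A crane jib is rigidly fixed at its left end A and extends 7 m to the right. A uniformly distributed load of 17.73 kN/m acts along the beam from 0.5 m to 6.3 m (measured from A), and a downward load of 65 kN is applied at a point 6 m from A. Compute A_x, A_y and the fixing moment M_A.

Resultant of the distributed load: 17.73 × 5.8 = 102.834 kN at 3.4 m from A.
ΣF_x = 0: A_x = 0.
ΣF_y = 0: A_y − 17.73·5.8 − 65 = 0 → A_y = 167.8 kN.
ΣM about A: M_A − (17.73·5.8)·3.4 − 65·6 = 0 → M_A = 739.6 kN·m.

A_x = 0, A_y = 167.8 kN, M_A = 739.6 kN·m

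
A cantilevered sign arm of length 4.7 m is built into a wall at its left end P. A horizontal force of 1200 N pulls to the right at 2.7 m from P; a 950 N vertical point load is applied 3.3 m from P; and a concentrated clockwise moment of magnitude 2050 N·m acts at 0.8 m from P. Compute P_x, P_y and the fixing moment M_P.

ΣF_x = 0: P_x + 1200 = 0 → P_x = -1200 N.
ΣF_y = 0: P_y − 950 = 0 → P_y = 950.0 N.
ΣM about P: M_P − 950·3.3 − 2050 = 0 → M_P = 5185 N·m.

P_x = -1200 N, P_y = 950.0 N, M_P = 5185 N·m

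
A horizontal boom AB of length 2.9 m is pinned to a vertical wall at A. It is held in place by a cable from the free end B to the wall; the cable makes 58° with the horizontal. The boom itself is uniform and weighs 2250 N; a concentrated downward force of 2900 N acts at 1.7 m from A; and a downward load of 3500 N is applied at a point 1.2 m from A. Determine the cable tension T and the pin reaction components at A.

ΣM about A: T·sin58°·2.9 − 2250·1.45 − 2900·1.7 − 3500·1.2 = 0 → T = 12392.5/(2.9·0.848048) = 5038.96 ≈ 5039 N.
ΣF_x = 0: A_x − T·cos58° = 0 → A_x = 5038.96 × 0.529919 = 2670 N.
ΣF_y = 0: A_y + T·sin58° − 2250 − 2900 − 3500 = 0 → A_y = 8650 − 5038.96 × 0.848048 = 4377 N.

T = 5039 N, A_x = 2670 N, A_y = 4377 N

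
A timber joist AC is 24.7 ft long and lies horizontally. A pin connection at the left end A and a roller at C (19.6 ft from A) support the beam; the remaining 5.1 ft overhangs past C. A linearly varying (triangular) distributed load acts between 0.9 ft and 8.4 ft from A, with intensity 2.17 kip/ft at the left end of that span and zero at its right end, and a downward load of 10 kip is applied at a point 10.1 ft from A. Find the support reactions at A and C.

Resultant of the triangular load: ½ × 2.17 × 7.5 = 8.1375 kip, acting at 3.4 ft from A (one-third of the span from the peak).
Taking moments about A: C_y·19.6 − (½·2.17·7.5)·3.4 − 10·10.1 = 0 → C_y = 128.6675/19.6 = 6.56467 ≈ 6.565 kip.
ΣF_y = 0: A_y + 6.56467 − ½·2.17·7.5 − 10 = 0 → A_y = 11.57 kip.
ΣF_x = 0: no horizontal applied forces, so A_x = 0.

A_x = 0, A_y = 11.57 kip, C_y = 6.565 kip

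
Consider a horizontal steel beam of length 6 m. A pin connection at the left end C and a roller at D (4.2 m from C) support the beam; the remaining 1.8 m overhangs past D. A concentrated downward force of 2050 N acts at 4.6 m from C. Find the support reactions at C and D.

C_x = 0, C_y = -195.2 N, D_y = 2245 N

ΣM about C: D_y·4.2 − 2050·4.6 = 0 → D_y = 9430/4.2 = 2245.24 ≈ 2245 N.
ΣF_y = 0: C_y + 2245.24 − 2050 = 0 → C_y = -195.2 N.
ΣF_x = 0: no horizontal applied forces, so C_x = 0.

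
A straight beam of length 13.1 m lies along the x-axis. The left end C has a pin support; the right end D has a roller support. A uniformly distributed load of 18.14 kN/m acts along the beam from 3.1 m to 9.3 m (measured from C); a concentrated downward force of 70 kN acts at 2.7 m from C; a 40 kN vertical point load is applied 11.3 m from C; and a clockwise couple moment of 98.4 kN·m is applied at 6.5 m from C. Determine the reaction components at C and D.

Resultant of the distributed load: 18.14 × 6.2 = 112.468 kN at 6.2 m from C.
ΣM about C: D_y·13.1 − (18.14·6.2)·6.2 − 70·2.7 − 40·11.3 − 98.4 = 0 → D_y = 1436.7016/13.1 = 109.672 ≈ 109.7 kN.
ΣF_y = 0: C_y + 109.672 − 18.14·6.2 − 70 − 40 = 0 → C_y = 112.8 kN.
ΣF_x = 0: no horizontal applied forces, so C_x = 0.

C_x = 0, C_y = 112.8 kN, D_y = 109.7 kN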